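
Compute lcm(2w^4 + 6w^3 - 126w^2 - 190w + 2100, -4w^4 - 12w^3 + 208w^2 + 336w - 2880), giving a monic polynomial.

w^6 + 5w^5 - 81w^4 - 293w^3 + 2372w^2 + 4380w - 25200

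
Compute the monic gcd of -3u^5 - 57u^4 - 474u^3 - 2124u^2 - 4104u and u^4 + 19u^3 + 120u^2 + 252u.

u^3 + 12u^2 + 36u

Repeated division with remainder:
  -3u^5 - 57u^4 - 474u^3 - 2124u^2 - 4104u = (-3u)(u^4 + 19u^3 + 120u^2 + 252u) + (-114u^3 - 1368u^2 - 4104u)
  u^4 + 19u^3 + 120u^2 + 252u = (-(1/114)u - 7/114)(-114u^3 - 1368u^2 - 4104u) + (0)
Last nonzero remainder: -114u^3 - 1368u^2 - 4104u. Dividing through by -114 gives the monic gcd u^3 + 12u^2 + 36u.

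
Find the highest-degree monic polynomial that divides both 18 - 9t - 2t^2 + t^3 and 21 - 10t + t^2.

-3 + t

Euclidean algorithm in ℚ[t]:
  t^3 - 2t^2 - 9t + 18 = (t + 8)(t^2 - 10t + 21) + (50t - 150)
  t^2 - 10t + 21 = ((1/50)t - 7/50)(50t - 150) + (0)
Last nonzero remainder: 50t - 150. Dividing through by 50 gives the monic gcd t - 3.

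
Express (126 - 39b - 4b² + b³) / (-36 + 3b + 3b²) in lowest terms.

(-42 - b + b²)/(12 + 3b)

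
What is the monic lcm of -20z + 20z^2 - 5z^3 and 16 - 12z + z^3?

16z - 12z^2 + z^4

Apply the Euclidean algorithm:
  -5z^3 + 20z^2 - 20z = (-5)(z^3 - 12z + 16) + (20z^2 - 80z + 80)
  z^3 - 12z + 16 = ((1/20)z + 1/5)(20z^2 - 80z + 80) + (0)
Last nonzero remainder: 20z^2 - 80z + 80. Dividing through by 20 gives the monic gcd z^2 - 4z + 4.
Then lcm(f, g) = f·g / gcd(f, g); expanding and making the result monic gives the answer.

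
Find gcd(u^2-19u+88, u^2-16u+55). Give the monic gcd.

By polynomial division,
  u^2-19u+88 = (u^2-16u+55) + (-3u+33)
  u^2-16u+55 = (-(1/3)u+5/3)(-3u+33) + (0)
Last nonzero remainder: -3u+33. Dividing through by -3 gives the monic gcd u-11.

u-11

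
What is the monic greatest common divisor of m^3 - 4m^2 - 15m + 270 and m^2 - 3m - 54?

By polynomial division,
  m^3 - 4m^2 - 15m + 270 = (m - 1)(m^2 - 3m - 54) + (36m + 216)
  m^2 - 3m - 54 = ((1/36)m - 1/4)(36m + 216) + (0)
Last nonzero remainder: 36m + 216. Dividing through by 36 gives the monic gcd m + 6.

m + 6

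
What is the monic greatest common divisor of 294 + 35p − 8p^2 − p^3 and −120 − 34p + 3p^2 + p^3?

−6 + p

By polynomial division,
  −p^3 − 8p^2 + 35p + 294 = (−1)(p^3 + 3p^2 − 34p − 120) + (−5p^2 + p + 174)
  p^3 + 3p^2 − 34p − 120 = (−(1/5)p − 16/25)(−5p^2 + p + 174) + ((36/25)p − 216/25)
  −5p^2 + p + 174 = (−(125/36)p − 725/36)((36/25)p − 216/25) + (0)
Last nonzero remainder: (36/25)p − 216/25. Dividing through by 36/25 gives the monic gcd p − 6.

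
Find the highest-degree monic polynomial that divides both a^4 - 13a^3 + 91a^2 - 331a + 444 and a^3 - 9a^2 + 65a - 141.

Euclidean algorithm in ℚ[a]:
  a^4 - 13a^3 + 91a^2 - 331a + 444 = (a - 4)(a^3 - 9a^2 + 65a - 141) + (-10a^2 + 70a - 120)
  a^3 - 9a^2 + 65a - 141 = (-(1/10)a + 1/5)(-10a^2 + 70a - 120) + (39a - 117)
  -10a^2 + 70a - 120 = (-(10/39)a + 40/39)(39a - 117) + (0)
Last nonzero remainder: 39a - 117. Dividing through by 39 gives the monic gcd a - 3.

a - 3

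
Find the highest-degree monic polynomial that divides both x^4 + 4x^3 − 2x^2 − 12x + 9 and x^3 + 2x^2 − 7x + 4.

x^2 − 2x + 1

Euclidean algorithm in ℚ[x]:
  x^4 + 4x^3 − 2x^2 − 12x + 9 = (x + 2)(x^3 + 2x^2 − 7x + 4) + (x^2 − 2x + 1)
  x^3 + 2x^2 − 7x + 4 = (x + 4)(x^2 − 2x + 1) + (0)
The last nonzero remainder x^2 − 2x + 1 is already monic.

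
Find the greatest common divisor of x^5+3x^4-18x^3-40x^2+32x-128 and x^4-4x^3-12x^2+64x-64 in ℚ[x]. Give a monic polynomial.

x^2-16

Repeated division with remainder:
  x^5+3x^4-18x^3-40x^2+32x-128 = (x+7)(x^4-4x^3-12x^2+64x-64) + (22x^3-20x^2-352x+320)
  x^4-4x^3-12x^2+64x-64 = ((1/22)x-17/121)(22x^3-20x^2-352x+320) + ((144/121)x^2-2304/121)
  22x^3-20x^2-352x+320 = ((1331/72)x-605/36)((144/121)x^2-2304/121) + (0)
Last nonzero remainder: (144/121)x^2-2304/121. Dividing through by 144/121 gives the monic gcd x^2-16.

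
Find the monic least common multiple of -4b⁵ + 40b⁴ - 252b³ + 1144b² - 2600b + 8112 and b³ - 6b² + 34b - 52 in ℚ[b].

b⁶ - 12b⁵ + 83b⁴ - 412b³ + 1222b² - 3328b + 4056

By polynomial division,
  -4b⁵ + 40b⁴ - 252b³ + 1144b² - 2600b + 8112 = (-4b² + 16b - 20)(b³ - 6b² + 34b - 52) + (272b² - 1088b + 7072)
  b³ - 6b² + 34b - 52 = ((1/272)b - 1/136)(272b² - 1088b + 7072) + (0)
Last nonzero remainder: 272b² - 1088b + 7072. Dividing through by 272 gives the monic gcd b² - 4b + 26.
Then lcm(f, g) = f·g / gcd(f, g); expanding and making the result monic gives the answer.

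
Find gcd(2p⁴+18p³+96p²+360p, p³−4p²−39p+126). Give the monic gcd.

p+6

Euclidean algorithm in ℚ[p]:
  2p⁴+18p³+96p²+360p = (2p+26)(p³−4p²−39p+126) + (278p²+1122p−3276)
  p³−4p²−39p+126 = ((1/278)p−1117/38642)(278p²+1122p−3276) + ((100800/19321)p+604800/19321)
  278p²+1122p−3276 = ((2685619/50400)p−251173/2400)((100800/19321)p+604800/19321) + (0)
Last nonzero remainder: (100800/19321)p+604800/19321. Dividing through by 100800/19321 gives the monic gcd p+6.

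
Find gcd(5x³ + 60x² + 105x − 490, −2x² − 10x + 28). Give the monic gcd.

By polynomial division,
  5x³ + 60x² + 105x − 490 = (−(5/2)x − 35/2)(−2x² − 10x + 28) + (0)
Last nonzero remainder: −2x² − 10x + 28. Dividing through by −2 gives the monic gcd x² + 5x − 14.

x² + 5x − 14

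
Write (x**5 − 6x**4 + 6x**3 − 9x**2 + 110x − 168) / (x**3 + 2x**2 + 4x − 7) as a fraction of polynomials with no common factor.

By polynomial division,
  x**5 − 6x**4 + 6x**3 − 9x**2 + 110x − 168 = (x**2 − 8x + 18)(x**3 + 2x**2 + 4x − 7) + (−6x**2 − 18x − 42)
  x**3 + 2x**2 + 4x − 7 = (−(1/6)x + 1/6)(−6x**2 − 18x − 42) + (0)
Last nonzero remainder: −6x**2 − 18x − 42. Dividing through by −6 gives the monic gcd x**2 + 3x + 7.
Cancel x**2 + 3x + 7 from numerator and denominator to get the reduced form.

(x**3 − 9x**2 + 26x − 24)/(x − 1)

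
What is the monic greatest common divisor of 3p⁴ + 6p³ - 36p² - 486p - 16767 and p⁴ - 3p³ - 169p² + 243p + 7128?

p² - 81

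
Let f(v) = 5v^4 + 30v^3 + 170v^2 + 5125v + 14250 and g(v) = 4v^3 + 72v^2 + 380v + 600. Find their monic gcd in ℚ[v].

Repeated division with remainder:
  5v^4 + 30v^3 + 170v^2 + 5125v + 14250 = ((5/4)v − 15)(4v^3 + 72v^2 + 380v + 600) + (775v^2 + 10075v + 23250)
  4v^3 + 72v^2 + 380v + 600 = ((4/775)v + 4/155)(775v^2 + 10075v + 23250) + (0)
Last nonzero remainder: 775v^2 + 10075v + 23250. Dividing through by 775 gives the monic gcd v^2 + 13v + 30.

v^2 + 13v + 30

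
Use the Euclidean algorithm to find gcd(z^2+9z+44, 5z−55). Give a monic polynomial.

Apply the Euclidean algorithm:
  z^2+9z+44 = ((1/5)z+4)(5z−55) + (264)
  5z−55 = ((5/264)z−5/24)(264) + (0)
The last nonzero remainder is the constant 264, so the polynomials are coprime and gcd = 1.

1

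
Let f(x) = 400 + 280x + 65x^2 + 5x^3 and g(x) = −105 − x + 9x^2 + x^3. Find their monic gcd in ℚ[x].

5 + x

Repeated division with remainder:
  5x^3 + 65x^2 + 280x + 400 = (5)(x^3 + 9x^2 − x − 105) + (20x^2 + 285x + 925)
  x^3 + 9x^2 − x − 105 = ((1/20)x − 21/80)(20x^2 + 285x + 925) + ((441/16)x + 2205/16)
  20x^2 + 285x + 925 = ((320/441)x + 2960/441)((441/16)x + 2205/16) + (0)
Last nonzero remainder: (441/16)x + 2205/16. Dividing through by 441/16 gives the monic gcd x + 5.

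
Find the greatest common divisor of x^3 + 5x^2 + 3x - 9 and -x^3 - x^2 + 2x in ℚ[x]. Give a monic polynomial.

Euclidean algorithm in ℚ[x]:
  x^3 + 5x^2 + 3x - 9 = (-1)(-x^3 - x^2 + 2x) + (4x^2 + 5x - 9)
  -x^3 - x^2 + 2x = (-(1/4)x + 1/16)(4x^2 + 5x - 9) + (-(9/16)x + 9/16)
  4x^2 + 5x - 9 = (-(64/9)x - 16)(-(9/16)x + 9/16) + (0)
Last nonzero remainder: -(9/16)x + 9/16. Dividing through by -9/16 gives the monic gcd x - 1.

x - 1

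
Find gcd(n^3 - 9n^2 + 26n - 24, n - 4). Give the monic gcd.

By polynomial division,
  n^3 - 9n^2 + 26n - 24 = (n^2 - 5n + 6)(n - 4) + (0)
The last nonzero remainder n - 4 is already monic.

n - 4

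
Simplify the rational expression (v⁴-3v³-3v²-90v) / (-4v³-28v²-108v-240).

(-v²+6v)/(4v+16)

Repeated division with remainder:
  v⁴-3v³-3v²-90v = (-(1/4)v+5/2)(-4v³-28v²-108v-240) + (40v²+120v+600)
  -4v³-28v²-108v-240 = (-(1/10)v-2/5)(40v²+120v+600) + (0)
Last nonzero remainder: 40v²+120v+600. Dividing through by 40 gives the monic gcd v²+3v+15.
Cancel v²+3v+15 from numerator and denominator to get the reduced form.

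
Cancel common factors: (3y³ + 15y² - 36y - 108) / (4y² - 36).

By polynomial division,
  3y³ + 15y² - 36y - 108 = ((3/4)y + 15/4)(4y² - 36) + (-9y + 27)
  4y² - 36 = (-(4/9)y - 4/3)(-9y + 27) + (0)
Last nonzero remainder: -9y + 27. Dividing through by -9 gives the monic gcd y - 3.
Cancel y - 3 from numerator and denominator to get the reduced form.

(3y² + 24y + 36)/(4y + 12)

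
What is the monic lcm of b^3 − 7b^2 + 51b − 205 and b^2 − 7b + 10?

b^4 − 9b^3 + 65b^2 − 307b + 410

Repeated division with remainder:
  b^3 − 7b^2 + 51b − 205 = (b)(b^2 − 7b + 10) + (41b − 205)
  b^2 − 7b + 10 = ((1/41)b − 2/41)(41b − 205) + (0)
Last nonzero remainder: 41b − 205. Dividing through by 41 gives the monic gcd b − 5.
Then lcm(f, g) = f·g / gcd(f, g); expanding and making the result monic gives the answer.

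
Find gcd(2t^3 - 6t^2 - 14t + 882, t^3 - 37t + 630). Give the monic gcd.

t^2 - 10t + 63

Euclidean algorithm in ℚ[t]:
  2t^3 - 6t^2 - 14t + 882 = (2)(t^3 - 37t + 630) + (-6t^2 + 60t - 378)
  t^3 - 37t + 630 = (-(1/6)t - 5/3)(-6t^2 + 60t - 378) + (0)
Last nonzero remainder: -6t^2 + 60t - 378. Dividing through by -6 gives the monic gcd t^2 - 10t + 63.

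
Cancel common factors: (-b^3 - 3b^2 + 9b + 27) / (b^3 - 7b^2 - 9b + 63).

Euclidean algorithm in ℚ[b]:
  -b^3 - 3b^2 + 9b + 27 = (-1)(b^3 - 7b^2 - 9b + 63) + (-10b^2 + 90)
  b^3 - 7b^2 - 9b + 63 = (-(1/10)b + 7/10)(-10b^2 + 90) + (0)
Last nonzero remainder: -10b^2 + 90. Dividing through by -10 gives the monic gcd b^2 - 9.
Cancel b^2 - 9 from numerator and denominator to get the reduced form.

(-b - 3)/(b - 7)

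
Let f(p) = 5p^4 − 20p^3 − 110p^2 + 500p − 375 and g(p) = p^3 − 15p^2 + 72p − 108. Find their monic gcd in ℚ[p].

p − 3

Euclidean algorithm in ℚ[p]:
  5p^4 − 20p^3 − 110p^2 + 500p − 375 = (5p + 55)(p^3 − 15p^2 + 72p − 108) + (355p^2 − 2920p + 5565)
  p^3 − 15p^2 + 72p − 108 = ((1/355)p − 481/25205)(355p^2 − 2920p + 5565) + ((3025/5041)p − 9075/5041)
  355p^2 − 2920p + 5565 = ((357911/605)p − 1870211/605)((3025/5041)p − 9075/5041) + (0)
Last nonzero remainder: (3025/5041)p − 9075/5041. Dividing through by 3025/5041 gives the monic gcd p − 3.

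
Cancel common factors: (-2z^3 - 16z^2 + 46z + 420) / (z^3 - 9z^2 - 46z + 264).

Apply the Euclidean algorithm:
  -2z^3 - 16z^2 + 46z + 420 = (-2)(z^3 - 9z^2 - 46z + 264) + (-34z^2 - 46z + 948)
  z^3 - 9z^2 - 46z + 264 = (-(1/34)z + 88/289)(-34z^2 - 46z + 948) + (-(1188/289)z - 7128/289)
  -34z^2 - 46z + 948 = ((4913/594)z - 22831/594)(-(1188/289)z - 7128/289) + (0)
Last nonzero remainder: -(1188/289)z - 7128/289. Dividing through by -1188/289 gives the monic gcd z + 6.
Cancel z + 6 from numerator and denominator to get the reduced form.

(-2z^2 - 4z + 70)/(z^2 - 15z + 44)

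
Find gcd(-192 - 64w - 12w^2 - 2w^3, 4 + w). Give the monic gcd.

Apply the Euclidean algorithm:
  -2w^3 - 12w^2 - 64w - 192 = (-2w^2 - 4w - 48)(w + 4) + (0)
The last nonzero remainder w + 4 is already monic.

4 + w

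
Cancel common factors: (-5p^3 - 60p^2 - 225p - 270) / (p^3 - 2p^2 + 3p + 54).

(-5p^2 - 45p - 90)/(p^2 - 5p + 18)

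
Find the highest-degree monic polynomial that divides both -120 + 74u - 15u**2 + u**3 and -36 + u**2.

-6 + u

Repeated division with remainder:
  u**3 - 15u**2 + 74u - 120 = (u - 15)(u**2 - 36) + (110u - 660)
  u**2 - 36 = ((1/110)u + 3/55)(110u - 660) + (0)
Last nonzero remainder: 110u - 660. Dividing through by 110 gives the monic gcd u - 6.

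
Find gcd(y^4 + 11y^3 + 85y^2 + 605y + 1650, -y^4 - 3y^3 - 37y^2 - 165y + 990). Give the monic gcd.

Repeated division with remainder:
  y^4 + 11y^3 + 85y^2 + 605y + 1650 = (-1)(-y^4 - 3y^3 - 37y^2 - 165y + 990) + (8y^3 + 48y^2 + 440y + 2640)
  -y^4 - 3y^3 - 37y^2 - 165y + 990 = (-(1/8)y + 3/8)(8y^3 + 48y^2 + 440y + 2640) + (0)
Last nonzero remainder: 8y^3 + 48y^2 + 440y + 2640. Dividing through by 8 gives the monic gcd y^3 + 6y^2 + 55y + 330.

y^3 + 6y^2 + 55y + 330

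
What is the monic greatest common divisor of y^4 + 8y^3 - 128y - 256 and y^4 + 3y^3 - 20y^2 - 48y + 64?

y^3 + 4y^2 - 16y - 64

By polynomial division,
  y^4 + 8y^3 - 128y - 256 = (y^4 + 3y^3 - 20y^2 - 48y + 64) + (5y^3 + 20y^2 - 80y - 320)
  y^4 + 3y^3 - 20y^2 - 48y + 64 = ((1/5)y - 1/5)(5y^3 + 20y^2 - 80y - 320) + (0)
Last nonzero remainder: 5y^3 + 20y^2 - 80y - 320. Dividing through by 5 gives the monic gcd y^3 + 4y^2 - 16y - 64.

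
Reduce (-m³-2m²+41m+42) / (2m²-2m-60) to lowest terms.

By polynomial division,
  -m³-2m²+41m+42 = (-(1/2)m-3/2)(2m²-2m-60) + (8m-48)
  2m²-2m-60 = ((1/4)m+5/4)(8m-48) + (0)
Last nonzero remainder: 8m-48. Dividing through by 8 gives the monic gcd m-6.
Cancel m-6 from numerator and denominator to get the reduced form.

(-m²-8m-7)/(2m+10)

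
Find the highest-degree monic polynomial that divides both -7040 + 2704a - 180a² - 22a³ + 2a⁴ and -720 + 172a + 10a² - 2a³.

Apply the Euclidean algorithm:
  2a⁴ - 22a³ - 180a² + 2704a - 7040 = (-a + 6)(-2a³ + 10a² + 172a - 720) + (-68a² + 952a - 2720)
  -2a³ + 10a² + 172a - 720 = ((1/34)a + 9/34)(-68a² + 952a - 2720) + (0)
Last nonzero remainder: -68a² + 952a - 2720. Dividing through by -68 gives the monic gcd a² - 14a + 40.

40 - 14a + a²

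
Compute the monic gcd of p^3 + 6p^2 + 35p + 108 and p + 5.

1

Repeated division with remainder:
  p^3 + 6p^2 + 35p + 108 = (p^2 + p + 30)(p + 5) + (-42)
  p + 5 = (-(1/42)p - 5/42)(-42) + (0)
The last nonzero remainder is the constant -42, so the polynomials are coprime and gcd = 1.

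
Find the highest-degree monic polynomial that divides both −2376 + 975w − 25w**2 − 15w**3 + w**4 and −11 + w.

−11 + w

Repeated division with remainder:
  w**4 − 15w**3 − 25w**2 + 975w − 2376 = (w**3 − 4w**2 − 69w + 216)(w − 11) + (0)
The last nonzero remainder w − 11 is already monic.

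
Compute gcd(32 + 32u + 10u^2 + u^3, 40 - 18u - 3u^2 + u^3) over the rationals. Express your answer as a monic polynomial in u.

4 + u

By polynomial division,
  u^3 + 10u^2 + 32u + 32 = (u^3 - 3u^2 - 18u + 40) + (13u^2 + 50u - 8)
  u^3 - 3u^2 - 18u + 40 = ((1/13)u - 89/169)(13u^2 + 50u - 8) + ((1512/169)u + 6048/169)
  13u^2 + 50u - 8 = ((2197/1512)u - 169/756)((1512/169)u + 6048/169) + (0)
Last nonzero remainder: (1512/169)u + 6048/169. Dividing through by 1512/169 gives the monic gcd u + 4.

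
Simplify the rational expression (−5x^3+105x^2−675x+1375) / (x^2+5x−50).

Euclidean algorithm in ℚ[x]:
  −5x^3+105x^2−675x+1375 = (−5x+130)(x^2+5x−50) + (−1575x+7875)
  x^2+5x−50 = (−(1/1575)x−2/315)(−1575x+7875) + (0)
Last nonzero remainder: −1575x+7875. Dividing through by −1575 gives the monic gcd x−5.
Cancel x−5 from numerator and denominator to get the reduced form.

(−5x^2+80x−275)/(x+10)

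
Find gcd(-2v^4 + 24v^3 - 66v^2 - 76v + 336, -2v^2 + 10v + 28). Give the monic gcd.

v^2 - 5v - 14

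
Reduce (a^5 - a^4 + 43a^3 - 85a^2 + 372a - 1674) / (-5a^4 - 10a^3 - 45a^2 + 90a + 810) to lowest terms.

Euclidean algorithm in ℚ[a]:
  a^5 - a^4 + 43a^3 - 85a^2 + 372a - 1674 = (-(1/5)a + 3/5)(-5a^4 - 10a^3 - 45a^2 + 90a + 810) + (40a^3 - 40a^2 + 480a - 2160)
  -5a^4 - 10a^3 - 45a^2 + 90a + 810 = (-(1/8)a - 3/8)(40a^3 - 40a^2 + 480a - 2160) + (0)
Last nonzero remainder: 40a^3 - 40a^2 + 480a - 2160. Dividing through by 40 gives the monic gcd a^3 - a^2 + 12a - 54.
Cancel a^3 - a^2 + 12a - 54 from numerator and denominator to get the reduced form.

(-a^2 - 31)/(5a + 15)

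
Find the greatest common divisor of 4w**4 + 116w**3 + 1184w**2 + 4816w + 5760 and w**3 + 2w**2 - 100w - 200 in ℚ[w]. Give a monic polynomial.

w**2 + 12w + 20

By polynomial division,
  4w**4 + 116w**3 + 1184w**2 + 4816w + 5760 = (4w + 108)(w**3 + 2w**2 - 100w - 200) + (1368w**2 + 16416w + 27360)
  w**3 + 2w**2 - 100w - 200 = ((1/1368)w - 5/684)(1368w**2 + 16416w + 27360) + (0)
Last nonzero remainder: 1368w**2 + 16416w + 27360. Dividing through by 1368 gives the monic gcd w**2 + 12w + 20.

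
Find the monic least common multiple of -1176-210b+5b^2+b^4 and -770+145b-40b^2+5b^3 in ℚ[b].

-25872-3444b-856b^2-215b^3+27b^4-b^5+b^6

By polynomial division,
  b^4+5b^2-210b-1176 = ((1/5)b+8/5)(5b^3-40b^2+145b-770) + (40b^2-288b+56)
  5b^3-40b^2+145b-770 = ((1/8)b-1/10)(40b^2-288b+56) + ((546/5)b-3822/5)
  40b^2-288b+56 = ((100/273)b-20/273)((546/5)b-3822/5) + (0)
Last nonzero remainder: (546/5)b-3822/5. Dividing through by 546/5 gives the monic gcd b-7.
Then lcm(f, g) = f·g / gcd(f, g); expanding and making the result monic gives the answer.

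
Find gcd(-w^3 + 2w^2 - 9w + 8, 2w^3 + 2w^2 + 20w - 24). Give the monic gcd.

w - 1

Repeated division with remainder:
  -w^3 + 2w^2 - 9w + 8 = (-1/2)(2w^3 + 2w^2 + 20w - 24) + (3w^2 + w - 4)
  2w^3 + 2w^2 + 20w - 24 = ((2/3)w + 4/9)(3w^2 + w - 4) + ((200/9)w - 200/9)
  3w^2 + w - 4 = ((27/200)w + 9/50)((200/9)w - 200/9) + (0)
Last nonzero remainder: (200/9)w - 200/9. Dividing through by 200/9 gives the monic gcd w - 1.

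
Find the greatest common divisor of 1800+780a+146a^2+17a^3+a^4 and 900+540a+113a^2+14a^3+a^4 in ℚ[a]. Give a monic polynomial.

Repeated division with remainder:
  a^4+17a^3+146a^2+780a+1800 = (a^4+14a^3+113a^2+540a+900) + (3a^3+33a^2+240a+900)
  a^4+14a^3+113a^2+540a+900 = ((1/3)a+1)(3a^3+33a^2+240a+900) + (0)
Last nonzero remainder: 3a^3+33a^2+240a+900. Dividing through by 3 gives the monic gcd a^3+11a^2+80a+300.

300+80a+11a^2+a^3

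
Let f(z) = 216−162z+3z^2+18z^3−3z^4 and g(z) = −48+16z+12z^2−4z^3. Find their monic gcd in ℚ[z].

Euclidean algorithm in ℚ[z]:
  −3z^4+18z^3+3z^2−162z+216 = ((3/4)z−9/4)(−4z^3+12z^2+16z−48) + (18z^2−90z+108)
  −4z^3+12z^2+16z−48 = (−(2/9)z−4/9)(18z^2−90z+108) + (0)
Last nonzero remainder: 18z^2−90z+108. Dividing through by 18 gives the monic gcd z^2−5z+6.

6−5z+z^2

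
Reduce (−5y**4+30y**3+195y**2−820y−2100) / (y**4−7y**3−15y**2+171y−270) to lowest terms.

(−5y**2+25y+70)/(y**2−6y+9)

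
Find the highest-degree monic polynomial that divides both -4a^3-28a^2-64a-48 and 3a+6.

By polynomial division,
  -4a^3-28a^2-64a-48 = (-(4/3)a^2-(20/3)a-8)(3a+6) + (0)
Last nonzero remainder: 3a+6. Dividing through by 3 gives the monic gcd a+2.

a+2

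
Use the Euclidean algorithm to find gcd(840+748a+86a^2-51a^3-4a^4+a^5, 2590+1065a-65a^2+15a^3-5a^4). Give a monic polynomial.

-14-5a+a^2

Apply the Euclidean algorithm:
  a^5-4a^4-51a^3+86a^2+748a+840 = (-(1/5)a+1/5)(-5a^4+15a^3-65a^2+1065a+2590) + (-67a^3+312a^2+1053a+322)
  -5a^4+15a^3-65a^2+1065a+2590 = ((5/67)a+555/4489)(-67a^3+312a^2+1053a+322) + (-(817700/4489)a^2+(4088500/4489)a+11447800/4489)
  -67a^3+312a^2+1053a+322 = ((300763/817700)a+103247/817700)(-(817700/4489)a^2+(4088500/4489)a+11447800/4489) + (0)
Last nonzero remainder: -(817700/4489)a^2+(4088500/4489)a+11447800/4489. Dividing through by -817700/4489 gives the monic gcd a^2-5a-14.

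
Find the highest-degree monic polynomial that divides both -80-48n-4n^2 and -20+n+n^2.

1

By polynomial division,
  -4n^2-48n-80 = (-4)(n^2+n-20) + (-44n-160)
  n^2+n-20 = (-(1/44)n+29/484)(-44n-160) + (-1260/121)
  -44n-160 = ((1331/315)n+968/63)(-1260/121) + (0)
The last nonzero remainder is the constant -1260/121, so the polynomials are coprime and gcd = 1.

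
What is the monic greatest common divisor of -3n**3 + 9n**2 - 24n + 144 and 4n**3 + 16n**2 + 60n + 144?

n**2 + n + 12

Apply the Euclidean algorithm:
  -3n**3 + 9n**2 - 24n + 144 = (-3/4)(4n**3 + 16n**2 + 60n + 144) + (21n**2 + 21n + 252)
  4n**3 + 16n**2 + 60n + 144 = ((4/21)n + 4/7)(21n**2 + 21n + 252) + (0)
Last nonzero remainder: 21n**2 + 21n + 252. Dividing through by 21 gives the monic gcd n**2 + n + 12.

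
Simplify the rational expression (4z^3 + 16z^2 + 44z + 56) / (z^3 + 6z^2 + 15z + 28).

Apply the Euclidean algorithm:
  4z^3 + 16z^2 + 44z + 56 = (4)(z^3 + 6z^2 + 15z + 28) + (-8z^2 - 16z - 56)
  z^3 + 6z^2 + 15z + 28 = (-(1/8)z - 1/2)(-8z^2 - 16z - 56) + (0)
Last nonzero remainder: -8z^2 - 16z - 56. Dividing through by -8 gives the monic gcd z^2 + 2z + 7.
Cancel z^2 + 2z + 7 from numerator and denominator to get the reduced form.

(4z + 8)/(z + 4)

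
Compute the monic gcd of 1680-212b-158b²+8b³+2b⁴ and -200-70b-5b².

Euclidean algorithm in ℚ[b]:
  2b⁴+8b³-158b²-212b+1680 = (-(2/5)b²+4b-42/5)(-5b²-70b-200) + (0)
Last nonzero remainder: -5b²-70b-200. Dividing through by -5 gives the monic gcd b²+14b+40.

40+14b+b²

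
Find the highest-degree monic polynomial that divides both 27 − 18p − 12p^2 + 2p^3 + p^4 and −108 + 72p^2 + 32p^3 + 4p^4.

−9 + 3p + 5p^2 + p^3

Repeated division with remainder:
  p^4 + 2p^3 − 12p^2 − 18p + 27 = (1/4)(4p^4 + 32p^3 + 72p^2 − 108) + (−6p^3 − 30p^2 − 18p + 54)
  4p^4 + 32p^3 + 72p^2 − 108 = (−(2/3)p − 2)(−6p^3 − 30p^2 − 18p + 54) + (0)
Last nonzero remainder: −6p^3 − 30p^2 − 18p + 54. Dividing through by −6 gives the monic gcd p^3 + 5p^2 + 3p − 9.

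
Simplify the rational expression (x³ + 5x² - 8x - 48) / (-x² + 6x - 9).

By polynomial division,
  x³ + 5x² - 8x - 48 = (-x - 11)(-x² + 6x - 9) + (49x - 147)
  -x² + 6x - 9 = (-(1/49)x + 3/49)(49x - 147) + (0)
Last nonzero remainder: 49x - 147. Dividing through by 49 gives the monic gcd x - 3.
Cancel x - 3 from numerator and denominator to get the reduced form.

(-x² - 8x - 16)/(x - 3)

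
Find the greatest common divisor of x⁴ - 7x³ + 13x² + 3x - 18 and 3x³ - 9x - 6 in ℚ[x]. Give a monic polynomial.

x² - x - 2

By polynomial division,
  x⁴ - 7x³ + 13x² + 3x - 18 = ((1/3)x - 7/3)(3x³ - 9x - 6) + (16x² - 16x - 32)
  3x³ - 9x - 6 = ((3/16)x + 3/16)(16x² - 16x - 32) + (0)
Last nonzero remainder: 16x² - 16x - 32. Dividing through by 16 gives the monic gcd x² - x - 2.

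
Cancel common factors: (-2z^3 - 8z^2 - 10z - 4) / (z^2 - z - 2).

Repeated division with remainder:
  -2z^3 - 8z^2 - 10z - 4 = (-2z - 10)(z^2 - z - 2) + (-24z - 24)
  z^2 - z - 2 = (-(1/24)z + 1/12)(-24z - 24) + (0)
Last nonzero remainder: -24z - 24. Dividing through by -24 gives the monic gcd z + 1.
Cancel z + 1 from numerator and denominator to get the reduced form.

(-2z^2 - 6z - 4)/(z - 2)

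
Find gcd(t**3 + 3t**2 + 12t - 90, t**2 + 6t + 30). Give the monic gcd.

t**2 + 6t + 30

Repeated division with remainder:
  t**3 + 3t**2 + 12t - 90 = (t - 3)(t**2 + 6t + 30) + (0)
The last nonzero remainder t**2 + 6t + 30 is already monic.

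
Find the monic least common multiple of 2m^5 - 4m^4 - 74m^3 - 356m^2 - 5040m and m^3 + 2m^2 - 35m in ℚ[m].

m^6 - 7m^5 - 27m^4 + 7m^3 - 1630m^2 + 12600m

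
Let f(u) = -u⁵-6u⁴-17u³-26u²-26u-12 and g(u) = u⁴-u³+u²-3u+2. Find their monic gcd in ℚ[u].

u²+u+2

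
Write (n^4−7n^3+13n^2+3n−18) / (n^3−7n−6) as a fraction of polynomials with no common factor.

(n^2−5n+6)/(n+2)

Euclidean algorithm in ℚ[n]:
  n^4−7n^3+13n^2+3n−18 = (n−7)(n^3−7n−6) + (20n^2−40n−60)
  n^3−7n−6 = ((1/20)n+1/10)(20n^2−40n−60) + (0)
Last nonzero remainder: 20n^2−40n−60. Dividing through by 20 gives the monic gcd n^2−2n−3.
Cancel n^2−2n−3 from numerator and denominator to get the reduced form.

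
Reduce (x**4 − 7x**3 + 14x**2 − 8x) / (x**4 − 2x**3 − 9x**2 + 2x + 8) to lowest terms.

(x**2 − 2x)/(x**2 + 3x + 2)

Repeated division with remainder:
  x**4 − 7x**3 + 14x**2 − 8x = (x**4 − 2x**3 − 9x**2 + 2x + 8) + (−5x**3 + 23x**2 − 10x − 8)
  x**4 − 2x**3 − 9x**2 + 2x + 8 = (−(1/5)x − 13/25)(−5x**3 + 23x**2 − 10x − 8) + ((24/25)x**2 − (24/5)x + 96/25)
  −5x**3 + 23x**2 − 10x − 8 = (−(125/24)x − 25/12)((24/25)x**2 − (24/5)x + 96/25) + (0)
Last nonzero remainder: (24/25)x**2 − (24/5)x + 96/25. Dividing through by 24/25 gives the monic gcd x**2 − 5x + 4.
Cancel x**2 − 5x + 4 from numerator and denominator to get the reduced form.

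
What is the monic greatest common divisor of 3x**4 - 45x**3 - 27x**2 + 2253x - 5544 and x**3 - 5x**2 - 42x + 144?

Repeated division with remainder:
  3x**4 - 45x**3 - 27x**2 + 2253x - 5544 = (3x - 30)(x**3 - 5x**2 - 42x + 144) + (-51x**2 + 561x - 1224)
  x**3 - 5x**2 - 42x + 144 = (-(1/51)x - 2/17)(-51x**2 + 561x - 1224) + (0)
Last nonzero remainder: -51x**2 + 561x - 1224. Dividing through by -51 gives the monic gcd x**2 - 11x + 24.

x**2 - 11x + 24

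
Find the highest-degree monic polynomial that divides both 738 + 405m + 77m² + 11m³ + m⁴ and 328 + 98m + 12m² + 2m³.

41 + 2m + m²

Repeated division with remainder:
  m⁴ + 11m³ + 77m² + 405m + 738 = ((1/2)m + 5/2)(2m³ + 12m² + 98m + 328) + (−2m² − 4m − 82)
  2m³ + 12m² + 98m + 328 = (−m − 4)(−2m² − 4m − 82) + (0)
Last nonzero remainder: −2m² − 4m − 82. Dividing through by −2 gives the monic gcd m² + 2m + 41.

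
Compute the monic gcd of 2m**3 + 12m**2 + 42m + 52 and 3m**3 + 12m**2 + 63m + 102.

By polynomial division,
  2m**3 + 12m**2 + 42m + 52 = (2/3)(3m**3 + 12m**2 + 63m + 102) + (4m**2 - 16)
  3m**3 + 12m**2 + 63m + 102 = ((3/4)m + 3)(4m**2 - 16) + (75m + 150)
  4m**2 - 16 = ((4/75)m - 8/75)(75m + 150) + (0)
Last nonzero remainder: 75m + 150. Dividing through by 75 gives the monic gcd m + 2.

m + 2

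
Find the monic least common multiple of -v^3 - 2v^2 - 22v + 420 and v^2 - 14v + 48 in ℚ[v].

v^4 - 6v^3 + 6v^2 - 596v + 3360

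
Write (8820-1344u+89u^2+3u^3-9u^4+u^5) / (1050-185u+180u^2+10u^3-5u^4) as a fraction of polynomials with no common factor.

(210-37u+8u^2-u^3)/(25-5u+5u^2)

By polynomial division,
  u^5-9u^4+3u^3+89u^2-1344u+8820 = (-(1/5)u+7/5)(-5u^4+10u^3+180u^2-185u+1050) + (25u^3-200u^2-875u+7350)
  -5u^4+10u^3+180u^2-185u+1050 = (-(1/5)u-6/5)(25u^3-200u^2-875u+7350) + (-235u^2+235u+9870)
  25u^3-200u^2-875u+7350 = (-(5/47)u+35/47)(-235u^2+235u+9870) + (0)
Last nonzero remainder: -235u^2+235u+9870. Dividing through by -235 gives the monic gcd u^2-u-42.
Cancel u^2-u-42 from numerator and denominator to get the reduced form.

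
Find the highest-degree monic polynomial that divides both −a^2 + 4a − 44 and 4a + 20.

1

Euclidean algorithm in ℚ[a]:
  −a^2 + 4a − 44 = (−(1/4)a + 9/4)(4a + 20) + (−89)
  4a + 20 = (−(4/89)a − 20/89)(−89) + (0)
The last nonzero remainder is the constant −89, so the polynomials are coprime and gcd = 1.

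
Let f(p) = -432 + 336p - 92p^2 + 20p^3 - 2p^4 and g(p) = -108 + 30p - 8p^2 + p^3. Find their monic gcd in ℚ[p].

Apply the Euclidean algorithm:
  -2p^4 + 20p^3 - 92p^2 + 336p - 432 = (-2p + 4)(p^3 - 8p^2 + 30p - 108) + (0)
The last nonzero remainder p^3 - 8p^2 + 30p - 108 is already monic.

-108 + 30p - 8p^2 + p^3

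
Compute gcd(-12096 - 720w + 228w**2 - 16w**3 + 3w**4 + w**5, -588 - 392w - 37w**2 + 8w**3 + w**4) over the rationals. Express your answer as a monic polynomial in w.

42 + 13w + w**2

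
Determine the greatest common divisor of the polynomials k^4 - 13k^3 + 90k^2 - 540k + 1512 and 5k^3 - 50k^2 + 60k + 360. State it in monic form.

k^2 - 12k + 36

Repeated division with remainder:
  k^4 - 13k^3 + 90k^2 - 540k + 1512 = ((1/5)k - 3/5)(5k^3 - 50k^2 + 60k + 360) + (48k^2 - 576k + 1728)
  5k^3 - 50k^2 + 60k + 360 = ((5/48)k + 5/24)(48k^2 - 576k + 1728) + (0)
Last nonzero remainder: 48k^2 - 576k + 1728. Dividing through by 48 gives the monic gcd k^2 - 12k + 36.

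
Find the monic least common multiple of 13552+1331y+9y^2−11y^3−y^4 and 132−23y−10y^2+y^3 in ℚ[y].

162624+2420y−14775y^2−1472y^3−10y^4+12y^5+y^6

By polynomial division,
  −y^4−11y^3+9y^2+1331y+13552 = (−y−21)(y^3−10y^2−23y+132) + (−224y^2+980y+16324)
  y^3−10y^2−23y+132 = (−(1/224)y+45/1792)(−224y^2+980y+16324) + ((1617/64)y−17787/64)
  −224y^2+980y+16324 = (−(2048/231)y−13568/231)((1617/64)y−17787/64) + (0)
Last nonzero remainder: (1617/64)y−17787/64. Dividing through by 1617/64 gives the monic gcd y−11.
Then lcm(f, g) = f·g / gcd(f, g); expanding and making the result monic gives the answer.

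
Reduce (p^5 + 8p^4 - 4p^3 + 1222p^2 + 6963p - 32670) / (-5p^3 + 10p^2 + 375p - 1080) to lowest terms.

(-p^3 - 2p^2 - 11p - 1210)/(5p - 40)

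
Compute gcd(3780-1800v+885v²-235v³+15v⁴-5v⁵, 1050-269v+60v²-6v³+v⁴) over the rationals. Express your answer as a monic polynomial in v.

Euclidean algorithm in ℚ[v]:
  -5v⁵+15v⁴-235v³+885v²-1800v+3780 = (-5v-15)(v⁴-6v³+60v²-269v+1050) + (-25v³+440v²-585v+19530)
  v⁴-6v³+60v²-269v+1050 = (-(1/25)v-58/125)(-25v³+440v²-585v+19530) + ((6019/25)v²+(6019/25)v+252798/25)
  -25v³+440v²-585v+19530 = (-(625/6019)v+11625/6019)((6019/25)v²+(6019/25)v+252798/25) + (0)
Last nonzero remainder: (6019/25)v²+(6019/25)v+252798/25. Dividing through by 6019/25 gives the monic gcd v²+v+42.

42+v+v²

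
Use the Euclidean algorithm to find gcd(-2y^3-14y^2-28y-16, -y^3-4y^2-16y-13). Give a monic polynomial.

Apply the Euclidean algorithm:
  -2y^3-14y^2-28y-16 = (2)(-y^3-4y^2-16y-13) + (-6y^2+4y+10)
  -y^3-4y^2-16y-13 = ((1/6)y+7/9)(-6y^2+4y+10) + (-(187/9)y-187/9)
  -6y^2+4y+10 = ((54/187)y-90/187)(-(187/9)y-187/9) + (0)
Last nonzero remainder: -(187/9)y-187/9. Dividing through by -187/9 gives the monic gcd y+1.

y+1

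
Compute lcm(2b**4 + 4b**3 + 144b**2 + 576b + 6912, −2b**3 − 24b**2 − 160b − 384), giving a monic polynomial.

b**5 + 6b**4 + 80b**3 + 576b**2 + 4608b + 13824

By polynomial division,
  2b**4 + 4b**3 + 144b**2 + 576b + 6912 = (−b + 10)(−2b**3 − 24b**2 − 160b − 384) + (224b**2 + 1792b + 10752)
  −2b**3 − 24b**2 − 160b − 384 = (−(1/112)b − 1/28)(224b**2 + 1792b + 10752) + (0)
Last nonzero remainder: 224b**2 + 1792b + 10752. Dividing through by 224 gives the monic gcd b**2 + 8b + 48.
Then lcm(f, g) = f·g / gcd(f, g); expanding and making the result monic gives the answer.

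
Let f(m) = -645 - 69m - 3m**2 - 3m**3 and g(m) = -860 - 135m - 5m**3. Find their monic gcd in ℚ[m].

43 - 4m + m**2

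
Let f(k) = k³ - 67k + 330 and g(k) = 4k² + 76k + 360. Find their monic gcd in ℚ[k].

k + 10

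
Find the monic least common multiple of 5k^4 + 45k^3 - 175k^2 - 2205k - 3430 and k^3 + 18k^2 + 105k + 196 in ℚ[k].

k^5 + 13k^4 + k^3 - 581k^2 - 2450k - 2744

Apply the Euclidean algorithm:
  5k^4 + 45k^3 - 175k^2 - 2205k - 3430 = (5k - 45)(k^3 + 18k^2 + 105k + 196) + (110k^2 + 1540k + 5390)
  k^3 + 18k^2 + 105k + 196 = ((1/110)k + 2/55)(110k^2 + 1540k + 5390) + (0)
Last nonzero remainder: 110k^2 + 1540k + 5390. Dividing through by 110 gives the monic gcd k^2 + 14k + 49.
Then lcm(f, g) = f·g / gcd(f, g); expanding and making the result monic gives the answer.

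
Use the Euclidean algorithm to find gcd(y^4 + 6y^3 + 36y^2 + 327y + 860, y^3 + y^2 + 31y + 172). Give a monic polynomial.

y^3 + y^2 + 31y + 172

Apply the Euclidean algorithm:
  y^4 + 6y^3 + 36y^2 + 327y + 860 = (y + 5)(y^3 + y^2 + 31y + 172) + (0)
The last nonzero remainder y^3 + y^2 + 31y + 172 is already monic.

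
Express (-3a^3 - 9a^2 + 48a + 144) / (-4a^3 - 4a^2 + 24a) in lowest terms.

Apply the Euclidean algorithm:
  -3a^3 - 9a^2 + 48a + 144 = (3/4)(-4a^3 - 4a^2 + 24a) + (-6a^2 + 30a + 144)
  -4a^3 - 4a^2 + 24a = ((2/3)a + 4)(-6a^2 + 30a + 144) + (-192a - 576)
  -6a^2 + 30a + 144 = ((1/32)a - 1/4)(-192a - 576) + (0)
Last nonzero remainder: -192a - 576. Dividing through by -192 gives the monic gcd a + 3.
Cancel a + 3 from numerator and denominator to get the reduced form.

(3a^2 - 48)/(4a^2 - 8a)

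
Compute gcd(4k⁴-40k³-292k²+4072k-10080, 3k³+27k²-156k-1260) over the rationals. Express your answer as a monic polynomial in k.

By polynomial division,
  4k⁴-40k³-292k²+4072k-10080 = ((4/3)k-76/3)(3k³+27k²-156k-1260) + (600k²+1800k-42000)
  3k³+27k²-156k-1260 = ((1/200)k+3/100)(600k²+1800k-42000) + (0)
Last nonzero remainder: 600k²+1800k-42000. Dividing through by 600 gives the monic gcd k²+3k-70.

k²+3k-70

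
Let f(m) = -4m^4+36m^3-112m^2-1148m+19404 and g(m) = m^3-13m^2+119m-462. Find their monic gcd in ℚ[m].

Euclidean algorithm in ℚ[m]:
  -4m^4+36m^3-112m^2-1148m+19404 = (-4m-16)(m^3-13m^2+119m-462) + (156m^2-1092m+12012)
  m^3-13m^2+119m-462 = ((1/156)m-1/26)(156m^2-1092m+12012) + (0)
Last nonzero remainder: 156m^2-1092m+12012. Dividing through by 156 gives the monic gcd m^2-7m+77.

m^2-7m+77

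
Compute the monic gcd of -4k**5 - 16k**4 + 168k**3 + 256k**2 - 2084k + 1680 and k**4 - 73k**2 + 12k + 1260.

Repeated division with remainder:
  -4k**5 - 16k**4 + 168k**3 + 256k**2 - 2084k + 1680 = (-4k - 16)(k**4 - 73k**2 + 12k + 1260) + (-124k**3 - 864k**2 + 3148k + 21840)
  k**4 - 73k**2 + 12k + 1260 = (-(1/124)k + 54/961)(-124k**3 - 864k**2 + 3148k + 21840) + ((900/961)k**2 + (10800/961)k + 31500/961)
  -124k**3 - 864k**2 + 3148k + 21840 = (-(29791/225)k + 49972/75)((900/961)k**2 + (10800/961)k + 31500/961) + (0)
Last nonzero remainder: (900/961)k**2 + (10800/961)k + 31500/961. Dividing through by 900/961 gives the monic gcd k**2 + 12k + 35.

k**2 + 12k + 35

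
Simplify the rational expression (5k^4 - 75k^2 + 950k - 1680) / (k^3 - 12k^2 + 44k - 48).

(5k^3 + 10k^2 - 55k + 840)/(k^2 - 10k + 24)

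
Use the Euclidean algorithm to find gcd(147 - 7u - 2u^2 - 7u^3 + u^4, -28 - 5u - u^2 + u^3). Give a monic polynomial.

7 + 3u + u^2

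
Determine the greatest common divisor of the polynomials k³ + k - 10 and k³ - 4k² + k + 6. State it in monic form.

Apply the Euclidean algorithm:
  k³ + k - 10 = (k³ - 4k² + k + 6) + (4k² - 16)
  k³ - 4k² + k + 6 = ((1/4)k - 1)(4k² - 16) + (5k - 10)
  4k² - 16 = ((4/5)k + 8/5)(5k - 10) + (0)
Last nonzero remainder: 5k - 10. Dividing through by 5 gives the monic gcd k - 2.

k - 2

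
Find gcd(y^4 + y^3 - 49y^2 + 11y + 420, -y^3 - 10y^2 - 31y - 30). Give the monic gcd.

Euclidean algorithm in ℚ[y]:
  y^4 + y^3 - 49y^2 + 11y + 420 = (-y + 9)(-y^3 - 10y^2 - 31y - 30) + (10y^2 + 260y + 690)
  -y^3 - 10y^2 - 31y - 30 = (-(1/10)y + 8/5)(10y^2 + 260y + 690) + (-378y - 1134)
  10y^2 + 260y + 690 = (-(5/189)y - 115/189)(-378y - 1134) + (0)
Last nonzero remainder: -378y - 1134. Dividing through by -378 gives the monic gcd y + 3.

y + 3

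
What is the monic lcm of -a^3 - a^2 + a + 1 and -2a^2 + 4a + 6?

a^4 - 2a^3 - 4a^2 + 2a + 3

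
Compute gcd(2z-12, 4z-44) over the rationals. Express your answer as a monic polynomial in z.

1

By polynomial division,
  2z-12 = (1/2)(4z-44) + (10)
  4z-44 = ((2/5)z-22/5)(10) + (0)
The last nonzero remainder is the constant 10, so the polynomials are coprime and gcd = 1.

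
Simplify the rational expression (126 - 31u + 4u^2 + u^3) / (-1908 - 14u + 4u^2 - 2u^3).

Apply the Euclidean algorithm:
  u^3 + 4u^2 - 31u + 126 = (-1/2)(-2u^3 + 4u^2 - 14u - 1908) + (6u^2 - 38u - 828)
  -2u^3 + 4u^2 - 14u - 1908 = (-(1/3)u - 13/9)(6u^2 - 38u - 828) + (-(3104/9)u - 3104)
  6u^2 - 38u - 828 = (-(27/1552)u + 207/776)(-(3104/9)u - 3104) + (0)
Last nonzero remainder: -(3104/9)u - 3104. Dividing through by -3104/9 gives the monic gcd u + 9.
Cancel u + 9 from numerator and denominator to get the reduced form.

(-14 + 5u - u^2)/(212 - 22u + 2u^2)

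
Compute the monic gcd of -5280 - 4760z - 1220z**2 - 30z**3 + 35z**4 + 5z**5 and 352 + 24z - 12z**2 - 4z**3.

22 + 7z + z**2

Euclidean algorithm in ℚ[z]:
  5z**5 + 35z**4 - 30z**3 - 1220z**2 - 4760z - 5280 = (-(5/4)z**2 - 5z + 15)(-4z**3 - 12z**2 + 24z + 352) + (-480z**2 - 3360z - 10560)
  -4z**3 - 12z**2 + 24z + 352 = ((1/120)z - 1/30)(-480z**2 - 3360z - 10560) + (0)
Last nonzero remainder: -480z**2 - 3360z - 10560. Dividing through by -480 gives the monic gcd z**2 + 7z + 22.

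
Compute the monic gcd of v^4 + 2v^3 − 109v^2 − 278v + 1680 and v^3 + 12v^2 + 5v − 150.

v − 3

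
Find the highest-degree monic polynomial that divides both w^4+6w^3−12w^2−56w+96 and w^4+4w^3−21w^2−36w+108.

w^2+4w−12

By polynomial division,
  w^4+6w^3−12w^2−56w+96 = (w^4+4w^3−21w^2−36w+108) + (2w^3+9w^2−20w−12)
  w^4+4w^3−21w^2−36w+108 = ((1/2)w−1/4)(2w^3+9w^2−20w−12) + (−(35/4)w^2−35w+105)
  2w^3+9w^2−20w−12 = (−(8/35)w−4/35)(−(35/4)w^2−35w+105) + (0)
Last nonzero remainder: −(35/4)w^2−35w+105. Dividing through by −35/4 gives the monic gcd w^2+4w−12.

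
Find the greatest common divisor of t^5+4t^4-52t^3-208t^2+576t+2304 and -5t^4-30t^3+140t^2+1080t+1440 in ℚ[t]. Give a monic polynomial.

t^3+4t^2-36t-144

Euclidean algorithm in ℚ[t]:
  t^5+4t^4-52t^3-208t^2+576t+2304 = (-(1/5)t+2/5)(-5t^4-30t^3+140t^2+1080t+1440) + (-12t^3-48t^2+432t+1728)
  -5t^4-30t^3+140t^2+1080t+1440 = ((5/12)t+5/6)(-12t^3-48t^2+432t+1728) + (0)
Last nonzero remainder: -12t^3-48t^2+432t+1728. Dividing through by -12 gives the monic gcd t^3+4t^2-36t-144.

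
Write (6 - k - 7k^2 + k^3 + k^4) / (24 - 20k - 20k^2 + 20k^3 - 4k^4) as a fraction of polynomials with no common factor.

By polynomial division,
  k^4 + k^3 - 7k^2 - k + 6 = (-1/4)(-4k^4 + 20k^3 - 20k^2 - 20k + 24) + (6k^3 - 12k^2 - 6k + 12)
  -4k^4 + 20k^3 - 20k^2 - 20k + 24 = (-(2/3)k + 2)(6k^3 - 12k^2 - 6k + 12) + (0)
Last nonzero remainder: 6k^3 - 12k^2 - 6k + 12. Dividing through by 6 gives the monic gcd k^3 - 2k^2 - k + 2.
Cancel k^3 - 2k^2 - k + 2 from numerator and denominator to get the reduced form.

(-3 - k)/(-12 + 4k)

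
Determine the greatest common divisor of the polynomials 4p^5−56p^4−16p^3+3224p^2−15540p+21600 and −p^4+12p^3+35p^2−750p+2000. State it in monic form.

By polynomial division,
  4p^5−56p^4−16p^3+3224p^2−15540p+21600 = (−4p+8)(−p^4+12p^3+35p^2−750p+2000) + (28p^3−56p^2−1540p+5600)
  −p^4+12p^3+35p^2−750p+2000 = (−(1/28)p+5/14)(28p^3−56p^2−1540p+5600) + (0)
Last nonzero remainder: 28p^3−56p^2−1540p+5600. Dividing through by 28 gives the monic gcd p^3−2p^2−55p+200.

p^3−2p^2−55p+200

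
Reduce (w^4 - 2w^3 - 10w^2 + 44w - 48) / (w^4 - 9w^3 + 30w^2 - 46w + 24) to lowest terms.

(w^2 + 2w - 8)/(w^2 - 5w + 4)

Repeated division with remainder:
  w^4 - 2w^3 - 10w^2 + 44w - 48 = (w^4 - 9w^3 + 30w^2 - 46w + 24) + (7w^3 - 40w^2 + 90w - 72)
  w^4 - 9w^3 + 30w^2 - 46w + 24 = ((1/7)w - 23/49)(7w^3 - 40w^2 + 90w - 72) + (-(80/49)w^2 + (320/49)w - 480/49)
  7w^3 - 40w^2 + 90w - 72 = (-(343/80)w + 147/20)(-(80/49)w^2 + (320/49)w - 480/49) + (0)
Last nonzero remainder: -(80/49)w^2 + (320/49)w - 480/49. Dividing through by -80/49 gives the monic gcd w^2 - 4w + 6.
Cancel w^2 - 4w + 6 from numerator and denominator to get the reduced form.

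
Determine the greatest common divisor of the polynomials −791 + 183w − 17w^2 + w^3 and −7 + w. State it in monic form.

Euclidean algorithm in ℚ[w]:
  w^3 − 17w^2 + 183w − 791 = (w^2 − 10w + 113)(w − 7) + (0)
The last nonzero remainder w − 7 is already monic.

−7 + w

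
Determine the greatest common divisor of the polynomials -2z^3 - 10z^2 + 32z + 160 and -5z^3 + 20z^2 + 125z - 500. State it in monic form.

z^2 + z - 20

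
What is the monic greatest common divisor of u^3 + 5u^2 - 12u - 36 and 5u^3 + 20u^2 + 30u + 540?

u + 6

By polynomial division,
  u^3 + 5u^2 - 12u - 36 = (1/5)(5u^3 + 20u^2 + 30u + 540) + (u^2 - 18u - 144)
  5u^3 + 20u^2 + 30u + 540 = (5u + 110)(u^2 - 18u - 144) + (2730u + 16380)
  u^2 - 18u - 144 = ((1/2730)u - 4/455)(2730u + 16380) + (0)
Last nonzero remainder: 2730u + 16380. Dividing through by 2730 gives the monic gcd u + 6.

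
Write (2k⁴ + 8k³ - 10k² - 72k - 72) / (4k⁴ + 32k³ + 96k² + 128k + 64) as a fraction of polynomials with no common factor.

By polynomial division,
  2k⁴ + 8k³ - 10k² - 72k - 72 = (1/2)(4k⁴ + 32k³ + 96k² + 128k + 64) + (-8k³ - 58k² - 136k - 104)
  4k⁴ + 32k³ + 96k² + 128k + 64 = (-(1/2)k - 3/8)(-8k³ - 58k² - 136k - 104) + ((25/4)k² + 25k + 25)
  -8k³ - 58k² - 136k - 104 = (-(32/25)k - 104/25)((25/4)k² + 25k + 25) + (0)
Last nonzero remainder: (25/4)k² + 25k + 25. Dividing through by 25/4 gives the monic gcd k² + 4k + 4.
Cancel k² + 4k + 4 from numerator and denominator to get the reduced form.

(k² - 9)/(2k² + 8k + 8)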